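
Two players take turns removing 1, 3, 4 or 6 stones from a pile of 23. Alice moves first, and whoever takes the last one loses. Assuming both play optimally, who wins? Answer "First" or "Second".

First

Positions where the player to move wins (W) vs loses (L):
i:   0  1  2  3  4  5  6  7  8  9 10 11 12 13 14 15 16 17 18 19 20 21 22 23
     W  L  W  L  W  W  W  W  L  W  L  W  W  W  W  L  W  L  W  W  W  W  L  W
Position 23 is W, so the first player wins.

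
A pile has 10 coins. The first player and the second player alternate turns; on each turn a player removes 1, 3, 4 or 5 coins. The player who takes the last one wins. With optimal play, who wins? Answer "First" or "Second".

Second

Positions where the player to move wins (W) vs loses (L):
i:   0  1  2  3  4  5  6  7  8  9 10
     L  W  L  W  W  W  W  W  L  W  L
Position 10 is L, so the second player wins.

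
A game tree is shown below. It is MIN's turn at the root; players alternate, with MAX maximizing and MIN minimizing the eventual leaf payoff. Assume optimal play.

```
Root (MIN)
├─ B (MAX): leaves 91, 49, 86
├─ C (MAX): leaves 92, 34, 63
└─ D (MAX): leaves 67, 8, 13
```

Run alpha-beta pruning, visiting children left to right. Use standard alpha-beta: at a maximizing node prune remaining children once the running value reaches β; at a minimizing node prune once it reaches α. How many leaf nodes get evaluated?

B [α=-∞,β=+∞]: v=91
C [α=-∞,β=91]: v=92 after child 1 ≥ β → β-cutoff, skip 2
D [α=-∞,β=91]: v=67
Root [α=-∞,β=+∞]: v=67
Leaves evaluated: 7 of 9.

7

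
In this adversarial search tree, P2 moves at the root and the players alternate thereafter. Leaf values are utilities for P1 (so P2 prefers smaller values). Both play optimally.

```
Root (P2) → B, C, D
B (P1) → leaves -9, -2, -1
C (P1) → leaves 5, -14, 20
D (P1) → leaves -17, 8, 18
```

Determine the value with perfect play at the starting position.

-1

B (P1): max(-9, -2, -1) = -1
C (P1): max(5, -14, 20) = 20
D (P1): max(-17, 8, 18) = 18
Root (P2): min(-1, 20, 18) = -1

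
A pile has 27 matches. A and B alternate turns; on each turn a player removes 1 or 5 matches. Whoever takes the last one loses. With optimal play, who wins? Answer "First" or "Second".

i:   0  1  2  3  4  5  6  7  8  9 10 11 12 13 14 15 16 17 18 19 20 21 22 23 24 25 26 27
     W  L  W  L  W  L  W  L  W  L  W  L  W  L  W  L  W  L  W  L  W  L  W  L  W  L  W  L
Position 27 is L, so the second player wins.

Second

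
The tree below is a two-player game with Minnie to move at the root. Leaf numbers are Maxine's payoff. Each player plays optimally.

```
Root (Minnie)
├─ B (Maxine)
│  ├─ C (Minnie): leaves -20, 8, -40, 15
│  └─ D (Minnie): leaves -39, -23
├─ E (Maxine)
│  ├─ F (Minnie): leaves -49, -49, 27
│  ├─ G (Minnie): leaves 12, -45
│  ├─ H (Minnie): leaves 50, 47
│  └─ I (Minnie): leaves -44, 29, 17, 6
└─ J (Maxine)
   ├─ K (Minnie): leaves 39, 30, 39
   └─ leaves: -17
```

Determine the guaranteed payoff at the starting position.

-39

C (Minnie): min(-20, 8, -40, 15) = -40
D (Minnie): min(-39, -23) = -39
B (Maxine): max(-40, -39) = -39
F (Minnie): min(-49, -49, 27) = -49
G (Minnie): min(12, -45) = -45
H (Minnie): min(50, 47) = 47
I (Minnie): min(-44, 29, 17, 6) = -44
E (Maxine): max(-49, -45, 47, -44) = 47
K (Minnie): min(39, 30, 39) = 30
J (Maxine): max(30, -17) = 30
Root (Minnie): min(-39, 47, 30) = -39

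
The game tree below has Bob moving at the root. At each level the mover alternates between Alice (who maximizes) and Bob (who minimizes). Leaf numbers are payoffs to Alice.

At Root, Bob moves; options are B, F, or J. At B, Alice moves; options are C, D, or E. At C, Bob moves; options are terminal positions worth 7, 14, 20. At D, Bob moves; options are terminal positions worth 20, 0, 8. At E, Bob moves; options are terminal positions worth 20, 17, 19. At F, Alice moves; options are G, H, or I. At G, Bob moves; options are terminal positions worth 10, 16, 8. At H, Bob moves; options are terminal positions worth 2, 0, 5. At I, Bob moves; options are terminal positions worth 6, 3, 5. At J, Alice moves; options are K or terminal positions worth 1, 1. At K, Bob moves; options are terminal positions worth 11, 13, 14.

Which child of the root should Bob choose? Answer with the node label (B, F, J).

C (Bob): min(7, 14, 20) = 7
D (Bob): min(20, 0, 8) = 0
E (Bob): min(20, 17, 19) = 17
B (Alice): max(7, 0, 17) = 17
G (Bob): min(10, 16, 8) = 8
H (Bob): min(2, 0, 5) = 0
I (Bob): min(6, 3, 5) = 3
F (Alice): max(8, 0, 3) = 8
K (Bob): min(11, 13, 14) = 11
J (Alice): max(11, 1, 1) = 11
Root (Bob): min(17, 8, 11) = 8
Bob picks the child with the lowest value: F (value 8).

F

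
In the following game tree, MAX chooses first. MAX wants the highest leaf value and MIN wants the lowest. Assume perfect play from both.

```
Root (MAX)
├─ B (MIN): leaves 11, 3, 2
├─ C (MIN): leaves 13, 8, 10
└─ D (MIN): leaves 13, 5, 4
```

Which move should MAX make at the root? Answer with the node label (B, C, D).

B (MIN): min(11, 3, 2) = 2
C (MIN): min(13, 8, 10) = 8
D (MIN): min(13, 5, 4) = 4
Root (MAX): max(2, 8, 4) = 8
MAX picks the child with the highest value: C (value 8).

C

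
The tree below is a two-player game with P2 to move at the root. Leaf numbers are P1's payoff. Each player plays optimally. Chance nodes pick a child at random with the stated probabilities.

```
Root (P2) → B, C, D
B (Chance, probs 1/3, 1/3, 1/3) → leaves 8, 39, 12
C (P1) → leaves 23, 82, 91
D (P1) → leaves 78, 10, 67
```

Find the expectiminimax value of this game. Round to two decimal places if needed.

19.67

B (Chance): 1/3·8 + 1/3·39 + 1/3·12 = 19.67
C (P1): max(23, 82, 91) = 91
D (P1): max(78, 10, 67) = 78
Root (P2): min(19.67, 91, 78) = 19.67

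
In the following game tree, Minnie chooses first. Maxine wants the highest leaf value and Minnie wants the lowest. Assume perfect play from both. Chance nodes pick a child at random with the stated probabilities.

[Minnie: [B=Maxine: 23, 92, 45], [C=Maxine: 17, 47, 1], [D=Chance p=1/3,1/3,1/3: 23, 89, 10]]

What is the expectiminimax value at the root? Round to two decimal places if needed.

40.67

B (Maxine): max(23, 92, 45) = 92
C (Maxine): max(17, 47, 1) = 47
D (Chance): 1/3·23 + 1/3·89 + 1/3·10 = 40.67
Root (Minnie): min(92, 47, 40.67) = 40.67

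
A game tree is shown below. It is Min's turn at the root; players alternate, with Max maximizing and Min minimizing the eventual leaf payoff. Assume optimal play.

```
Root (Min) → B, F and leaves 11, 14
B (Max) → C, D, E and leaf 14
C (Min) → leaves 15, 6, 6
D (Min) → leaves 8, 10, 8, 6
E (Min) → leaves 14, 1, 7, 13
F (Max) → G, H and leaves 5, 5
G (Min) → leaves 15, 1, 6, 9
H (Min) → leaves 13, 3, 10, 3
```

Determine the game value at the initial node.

5

C (Min): min(15, 6, 6) = 6
D (Min): min(8, 10, 8, 6) = 6
E (Min): min(14, 1, 7, 13) = 1
B (Max): max(6, 6, 1, 14) = 14
G (Min): min(15, 1, 6, 9) = 1
H (Min): min(13, 3, 10, 3) = 3
F (Max): max(1, 3, 5, 5) = 5
Root (Min): min(14, 5, 11, 14) = 5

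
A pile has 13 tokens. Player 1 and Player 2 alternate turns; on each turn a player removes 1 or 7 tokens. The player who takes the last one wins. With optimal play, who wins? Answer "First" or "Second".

Mark each pile size as W (mover wins) or L (mover loses):
i:   0  1  2  3  4  5  6  7  8  9 10 11 12 13
     L  W  L  W  L  W  L  W  L  W  L  W  L  W
Position 13 is W, so the first player wins.

First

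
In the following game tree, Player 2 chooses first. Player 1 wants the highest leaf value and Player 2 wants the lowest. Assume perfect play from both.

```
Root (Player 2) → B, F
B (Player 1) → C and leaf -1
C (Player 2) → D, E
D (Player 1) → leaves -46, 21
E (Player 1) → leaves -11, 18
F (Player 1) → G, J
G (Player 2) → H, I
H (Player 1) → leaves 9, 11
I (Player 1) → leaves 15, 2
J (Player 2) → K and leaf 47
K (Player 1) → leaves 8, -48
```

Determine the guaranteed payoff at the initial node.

11

D (Player 1): max(-46, 21) = 21
E (Player 1): max(-11, 18) = 18
C (Player 2): min(21, 18) = 18
B (Player 1): max(18, -1) = 18
H (Player 1): max(9, 11) = 11
I (Player 1): max(15, 2) = 15
G (Player 2): min(11, 15) = 11
K (Player 1): max(8, -48) = 8
J (Player 2): min(8, 47) = 8
F (Player 1): max(11, 8) = 11
Root (Player 2): min(18, 11) = 11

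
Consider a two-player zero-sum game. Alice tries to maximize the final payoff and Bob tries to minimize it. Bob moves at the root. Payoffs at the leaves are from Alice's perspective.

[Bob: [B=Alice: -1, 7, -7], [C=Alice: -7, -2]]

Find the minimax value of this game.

B (Alice): max(-1, 7, -7) = 7
C (Alice): max(-7, -2) = -2
Root (Bob): min(7, -2) = -2

-2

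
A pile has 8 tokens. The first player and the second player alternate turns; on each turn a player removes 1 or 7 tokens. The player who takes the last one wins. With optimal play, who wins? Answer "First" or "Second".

W/L table (W = player to move can force a win):
i:   0  1  2  3  4  5  6  7  8
     L  W  L  W  L  W  L  W  L
Position 8 is L, so the second player wins.

Second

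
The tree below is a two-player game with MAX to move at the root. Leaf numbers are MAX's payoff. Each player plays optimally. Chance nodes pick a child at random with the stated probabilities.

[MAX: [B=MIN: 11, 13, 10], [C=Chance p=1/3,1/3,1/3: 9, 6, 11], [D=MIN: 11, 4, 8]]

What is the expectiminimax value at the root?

10

B (MIN): min(11, 13, 10) = 10
C (Chance): 1/3·9 + 1/3·6 + 1/3·11 = 8.67
D (MIN): min(11, 4, 8) = 4
Root (MAX): max(10, 8.67, 4) = 10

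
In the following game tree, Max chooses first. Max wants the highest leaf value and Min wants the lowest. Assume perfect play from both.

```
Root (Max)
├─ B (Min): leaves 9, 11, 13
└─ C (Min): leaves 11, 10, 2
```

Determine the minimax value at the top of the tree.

B (Min): min(9, 11, 13) = 9
C (Min): min(11, 10, 2) = 2
Root (Max): max(9, 2) = 9

9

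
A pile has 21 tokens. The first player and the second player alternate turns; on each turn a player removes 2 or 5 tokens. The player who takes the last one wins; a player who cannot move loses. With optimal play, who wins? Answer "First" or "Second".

Compute winning (W) and losing (L) positions by backward induction:
i:   0  1  2  3  4  5  6  7  8  9 10 11 12 13 14 15 16 17 18 19 20 21
     L  L  W  W  L  W  W  L  L  W  W  L  W  W  L  L  W  W  L  W  W  L
Position 21 is L, so the second player wins.

Second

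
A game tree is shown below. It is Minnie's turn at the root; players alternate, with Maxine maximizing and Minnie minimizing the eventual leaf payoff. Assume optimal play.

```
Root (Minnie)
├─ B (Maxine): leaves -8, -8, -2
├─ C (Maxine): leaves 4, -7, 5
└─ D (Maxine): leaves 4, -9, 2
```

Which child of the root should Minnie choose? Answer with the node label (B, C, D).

B (Maxine): max(-8, -8, -2) = -2
C (Maxine): max(4, -7, 5) = 5
D (Maxine): max(4, -9, 2) = 4
Root (Minnie): min(-2, 5, 4) = -2
Minnie picks the child with the lowest value: B (value -2).

B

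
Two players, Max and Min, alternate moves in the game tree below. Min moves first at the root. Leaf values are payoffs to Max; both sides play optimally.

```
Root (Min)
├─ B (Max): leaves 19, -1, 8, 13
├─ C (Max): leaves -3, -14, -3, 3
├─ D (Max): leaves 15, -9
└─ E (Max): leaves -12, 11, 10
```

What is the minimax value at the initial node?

B (Max): max(19, -1, 8, 13) = 19
C (Max): max(-3, -14, -3, 3) = 3
D (Max): max(15, -9) = 15
E (Max): max(-12, 11, 10) = 11
Root (Min): min(19, 3, 15, 11) = 3

3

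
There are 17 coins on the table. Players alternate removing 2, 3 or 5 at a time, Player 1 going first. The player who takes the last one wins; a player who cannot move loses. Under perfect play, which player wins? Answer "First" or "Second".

First

Positions where the player to move wins (W) vs loses (L):
i:   0  1  2  3  4  5  6  7  8  9 10 11 12 13 14 15 16 17
     L  L  W  W  W  W  W  L  L  W  W  W  W  W  L  L  W  W
Position 17 is W, so the first player wins.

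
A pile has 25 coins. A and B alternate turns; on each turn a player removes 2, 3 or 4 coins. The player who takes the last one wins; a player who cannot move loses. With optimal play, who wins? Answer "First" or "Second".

Mark each pile size as W (mover wins) or L (mover loses):
i:   0  1  2  3  4  5  6  7  8  9 10 11 12 13 14 15 16 17 18 19 20 21 22 23 24 25
     L  L  W  W  W  W  L  L  W  W  W  W  L  L  W  W  W  W  L  L  W  W  W  W  L  L
Position 25 is L, so the second player wins.

Second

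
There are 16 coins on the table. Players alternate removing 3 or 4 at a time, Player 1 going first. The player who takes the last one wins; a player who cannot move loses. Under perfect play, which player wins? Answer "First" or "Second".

Compute winning (W) and losing (L) positions by backward induction:
i:   0  1  2  3  4  5  6  7  8  9 10 11 12 13 14 15 16
     L  L  L  W  W  W  W  L  L  L  W  W  W  W  L  L  L
Position 16 is L, so the second player wins.

Second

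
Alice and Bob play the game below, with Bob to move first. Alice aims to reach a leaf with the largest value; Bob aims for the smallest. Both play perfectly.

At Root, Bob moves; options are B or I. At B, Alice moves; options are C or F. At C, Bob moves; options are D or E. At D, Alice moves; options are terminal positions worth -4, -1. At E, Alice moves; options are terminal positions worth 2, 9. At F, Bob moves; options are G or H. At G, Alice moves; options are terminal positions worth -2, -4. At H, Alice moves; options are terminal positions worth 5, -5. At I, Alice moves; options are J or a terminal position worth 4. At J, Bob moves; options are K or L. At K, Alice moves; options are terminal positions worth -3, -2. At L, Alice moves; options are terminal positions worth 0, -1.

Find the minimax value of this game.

D (Alice): max(-4, -1) = -1
E (Alice): max(2, 9) = 9
C (Bob): min(-1, 9) = -1
G (Alice): max(-2, -4) = -2
H (Alice): max(5, -5) = 5
F (Bob): min(-2, 5) = -2
B (Alice): max(-1, -2) = -1
K (Alice): max(-3, -2) = -2
L (Alice): max(0, -1) = 0
J (Bob): min(-2, 0) = -2
I (Alice): max(-2, 4) = 4
Root (Bob): min(-1, 4) = -1

-1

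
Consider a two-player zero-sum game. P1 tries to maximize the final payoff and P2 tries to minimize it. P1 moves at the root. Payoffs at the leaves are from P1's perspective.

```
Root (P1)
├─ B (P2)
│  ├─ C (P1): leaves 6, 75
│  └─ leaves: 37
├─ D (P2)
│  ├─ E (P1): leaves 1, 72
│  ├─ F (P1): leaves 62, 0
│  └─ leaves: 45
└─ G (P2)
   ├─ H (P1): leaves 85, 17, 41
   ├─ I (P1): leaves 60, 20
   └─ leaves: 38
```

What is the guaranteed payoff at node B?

37

C: max(6, 75) = 75
B: min(75, 37) = 37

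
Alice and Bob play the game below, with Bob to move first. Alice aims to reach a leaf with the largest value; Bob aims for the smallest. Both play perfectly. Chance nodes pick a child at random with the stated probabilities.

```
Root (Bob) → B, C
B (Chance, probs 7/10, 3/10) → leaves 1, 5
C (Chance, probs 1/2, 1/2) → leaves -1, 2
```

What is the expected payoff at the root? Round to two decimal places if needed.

0.5

B (Chance): 7/10·1 + 3/10·5 = 2.2
C (Chance): 1/2·-1 + 1/2·2 = 0.5
Root (Bob): min(2.2, 0.5) = 0.5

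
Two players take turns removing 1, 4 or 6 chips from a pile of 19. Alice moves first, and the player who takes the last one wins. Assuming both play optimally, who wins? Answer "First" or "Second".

First

i:   0  1  2  3  4  5  6  7  8  9 10 11 12 13 14 15 16 17 18 19
     L  W  L  W  W  L  W  L  W  W  L  W  L  W  W  L  W  L  W  W
Position 19 is W, so the first player wins.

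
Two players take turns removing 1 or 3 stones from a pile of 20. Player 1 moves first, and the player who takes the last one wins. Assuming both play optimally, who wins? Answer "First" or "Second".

Second

Positions where the player to move wins (W) vs loses (L):
i:   0  1  2  3  4  5  6  7  8  9 10 11 12 13 14 15 16 17 18 19 20
     L  W  L  W  L  W  L  W  L  W  L  W  L  W  L  W  L  W  L  W  L
Position 20 is L, so the second player wins.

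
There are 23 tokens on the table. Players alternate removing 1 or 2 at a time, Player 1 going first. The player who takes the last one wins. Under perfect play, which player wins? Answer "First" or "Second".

First

i:   0  1  2  3  4  5  6  7  8  9 10 11 12 13 14 15 16 17 18 19 20 21 22 23
     L  W  W  L  W  W  L  W  W  L  W  W  L  W  W  L  W  W  L  W  W  L  W  W
Position 23 is W, so the first player wins.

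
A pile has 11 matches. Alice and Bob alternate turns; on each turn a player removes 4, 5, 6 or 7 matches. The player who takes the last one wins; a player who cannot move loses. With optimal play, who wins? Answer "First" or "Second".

Mark each pile size as W (mover wins) or L (mover loses):
i:   0  1  2  3  4  5  6  7  8  9 10 11
     L  L  L  L  W  W  W  W  W  W  W  L
Position 11 is L, so the second player wins.

Second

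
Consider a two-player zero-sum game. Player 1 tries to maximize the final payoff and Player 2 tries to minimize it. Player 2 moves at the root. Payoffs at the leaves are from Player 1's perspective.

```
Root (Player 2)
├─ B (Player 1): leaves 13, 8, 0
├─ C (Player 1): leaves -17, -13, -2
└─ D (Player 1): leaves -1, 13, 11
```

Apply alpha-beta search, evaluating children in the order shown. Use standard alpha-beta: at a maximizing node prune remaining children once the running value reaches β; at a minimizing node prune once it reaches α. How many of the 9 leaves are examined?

B [α=-∞,β=+∞]: v=13
C [α=-∞,β=13]: v=-2
D [α=-∞,β=-2]: v=-1 after child 1 ≥ β → β-cutoff, skip 2
Root [α=-∞,β=+∞]: v=-2
Leaves evaluated: 7 of 9.

7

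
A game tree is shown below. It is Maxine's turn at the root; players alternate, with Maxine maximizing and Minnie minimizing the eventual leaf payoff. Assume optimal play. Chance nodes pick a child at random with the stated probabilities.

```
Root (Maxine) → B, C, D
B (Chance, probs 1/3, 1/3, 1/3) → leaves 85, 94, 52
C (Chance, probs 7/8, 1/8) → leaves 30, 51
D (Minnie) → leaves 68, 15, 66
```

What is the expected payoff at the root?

B (Chance): 1/3·85 + 1/3·94 + 1/3·52 = 77
C (Chance): 7/8·30 + 1/8·51 = 32.62
D (Minnie): min(68, 15, 66) = 15
Root (Maxine): max(77, 32.62, 15) = 77

77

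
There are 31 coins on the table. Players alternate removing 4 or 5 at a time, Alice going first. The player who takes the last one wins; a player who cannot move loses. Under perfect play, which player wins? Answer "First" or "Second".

First

Mark each pile size as W (mover wins) or L (mover loses):
i:   0  1  2  3  4  5  6  7  8  9 10 11 12 13 14 15 16 17 18 19 20 21 22 23 24 25 26 27 28 29 30 31
     L  L  L  L  W  W  W  W  W  L  L  L  L  W  W  W  W  W  L  L  L  L  W  W  W  W  W  L  L  L  L  W
Position 31 is W, so the first player wins.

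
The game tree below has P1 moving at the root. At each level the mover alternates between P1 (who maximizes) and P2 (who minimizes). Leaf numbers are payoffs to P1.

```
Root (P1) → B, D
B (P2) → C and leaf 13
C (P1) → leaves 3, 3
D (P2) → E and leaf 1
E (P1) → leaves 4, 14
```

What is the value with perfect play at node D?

E: max(4, 14) = 14
D: min(14, 1) = 1

1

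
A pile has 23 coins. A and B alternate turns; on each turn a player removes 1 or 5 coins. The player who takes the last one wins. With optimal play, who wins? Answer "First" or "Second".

i:   0  1  2  3  4  5  6  7  8  9 10 11 12 13 14 15 16 17 18 19 20 21 22 23
     L  W  L  W  L  W  L  W  L  W  L  W  L  W  L  W  L  W  L  W  L  W  L  W
Position 23 is W, so the first player wins.

First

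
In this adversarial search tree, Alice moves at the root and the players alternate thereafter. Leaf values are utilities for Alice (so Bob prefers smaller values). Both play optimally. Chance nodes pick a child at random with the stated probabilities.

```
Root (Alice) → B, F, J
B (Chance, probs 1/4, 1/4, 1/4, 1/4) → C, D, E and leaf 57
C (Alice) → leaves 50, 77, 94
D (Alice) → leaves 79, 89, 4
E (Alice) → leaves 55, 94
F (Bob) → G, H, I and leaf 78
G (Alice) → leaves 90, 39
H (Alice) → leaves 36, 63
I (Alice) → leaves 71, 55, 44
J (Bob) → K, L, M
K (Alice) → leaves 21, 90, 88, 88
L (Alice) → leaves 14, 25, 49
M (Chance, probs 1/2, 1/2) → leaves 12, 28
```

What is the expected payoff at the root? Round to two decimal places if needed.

83.5

C (Alice): max(50, 77, 94) = 94
D (Alice): max(79, 89, 4) = 89
E (Alice): max(55, 94) = 94
B (Chance): 1/4·94 + 1/4·89 + 1/4·94 + 1/4·57 = 83.5
G (Alice): max(90, 39) = 90
H (Alice): max(36, 63) = 63
I (Alice): max(71, 55, 44) = 71
F (Bob): min(90, 63, 71, 78) = 63
K (Alice): max(21, 90, 88, 88) = 90
L (Alice): max(14, 25, 49) = 49
M (Chance): 1/2·12 + 1/2·28 = 20
J (Bob): min(90, 49, 20) = 20
Root (Alice): max(83.5, 63, 20) = 83.5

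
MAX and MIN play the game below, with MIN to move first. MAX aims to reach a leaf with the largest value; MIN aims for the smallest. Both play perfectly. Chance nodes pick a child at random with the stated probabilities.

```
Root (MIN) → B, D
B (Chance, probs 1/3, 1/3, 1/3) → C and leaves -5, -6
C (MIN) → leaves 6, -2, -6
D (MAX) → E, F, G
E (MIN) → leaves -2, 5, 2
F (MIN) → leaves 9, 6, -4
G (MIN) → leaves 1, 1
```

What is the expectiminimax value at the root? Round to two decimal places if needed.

C (MIN): min(6, -2, -6) = -6
B (Chance): 1/3·-6 + 1/3·-5 + 1/3·-6 = -5.67
E (MIN): min(-2, 5, 2) = -2
F (MIN): min(9, 6, -4) = -4
G (MIN): min(1, 1) = 1
D (MAX): max(-2, -4, 1) = 1
Root (MIN): min(-5.67, 1) = -5.67

-5.67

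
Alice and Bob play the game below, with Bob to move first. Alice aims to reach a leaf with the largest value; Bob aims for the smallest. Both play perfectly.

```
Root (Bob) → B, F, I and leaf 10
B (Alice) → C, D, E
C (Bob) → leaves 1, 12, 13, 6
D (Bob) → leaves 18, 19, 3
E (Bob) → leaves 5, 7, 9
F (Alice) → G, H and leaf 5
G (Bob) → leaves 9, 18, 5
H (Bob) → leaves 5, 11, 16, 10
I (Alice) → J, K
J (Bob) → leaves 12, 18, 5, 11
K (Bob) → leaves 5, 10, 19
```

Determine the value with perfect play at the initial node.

5

C (Bob): min(1, 12, 13, 6) = 1
D (Bob): min(18, 19, 3) = 3
E (Bob): min(5, 7, 9) = 5
B (Alice): max(1, 3, 5) = 5
G (Bob): min(9, 18, 5) = 5
H (Bob): min(5, 11, 16, 10) = 5
F (Alice): max(5, 5, 5) = 5
J (Bob): min(12, 18, 5, 11) = 5
K (Bob): min(5, 10, 19) = 5
I (Alice): max(5, 5) = 5
Root (Bob): min(5, 5, 5, 10) = 5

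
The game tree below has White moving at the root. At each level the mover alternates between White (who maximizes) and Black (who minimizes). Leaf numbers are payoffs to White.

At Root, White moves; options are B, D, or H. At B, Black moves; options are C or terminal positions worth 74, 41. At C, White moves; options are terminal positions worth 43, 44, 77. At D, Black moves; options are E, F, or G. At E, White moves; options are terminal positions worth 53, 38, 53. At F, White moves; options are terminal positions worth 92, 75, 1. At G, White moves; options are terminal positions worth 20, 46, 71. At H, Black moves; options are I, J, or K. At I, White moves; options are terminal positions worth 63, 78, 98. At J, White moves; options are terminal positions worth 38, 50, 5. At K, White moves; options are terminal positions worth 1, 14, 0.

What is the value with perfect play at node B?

41

C: max(43, 44, 77) = 77
B: min(77, 74, 41) = 41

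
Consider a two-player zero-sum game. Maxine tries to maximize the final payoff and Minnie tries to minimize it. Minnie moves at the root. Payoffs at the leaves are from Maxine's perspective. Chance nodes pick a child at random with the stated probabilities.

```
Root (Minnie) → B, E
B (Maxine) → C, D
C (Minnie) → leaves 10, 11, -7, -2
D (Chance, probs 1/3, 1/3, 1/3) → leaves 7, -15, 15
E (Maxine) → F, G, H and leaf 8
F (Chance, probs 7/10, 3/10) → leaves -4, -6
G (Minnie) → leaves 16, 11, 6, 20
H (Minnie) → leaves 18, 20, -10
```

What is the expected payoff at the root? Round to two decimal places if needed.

C (Minnie): min(10, 11, -7, -2) = -7
D (Chance): 1/3·7 + 1/3·-15 + 1/3·15 = 2.33
B (Maxine): max(-7, 2.33) = 2.33
F (Chance): 7/10·-4 + 3/10·-6 = -4.6
G (Minnie): min(16, 11, 6, 20) = 6
H (Minnie): min(18, 20, -10) = -10
E (Maxine): max(-4.6, 6, -10, 8) = 8
Root (Minnie): min(2.33, 8) = 2.33

2.33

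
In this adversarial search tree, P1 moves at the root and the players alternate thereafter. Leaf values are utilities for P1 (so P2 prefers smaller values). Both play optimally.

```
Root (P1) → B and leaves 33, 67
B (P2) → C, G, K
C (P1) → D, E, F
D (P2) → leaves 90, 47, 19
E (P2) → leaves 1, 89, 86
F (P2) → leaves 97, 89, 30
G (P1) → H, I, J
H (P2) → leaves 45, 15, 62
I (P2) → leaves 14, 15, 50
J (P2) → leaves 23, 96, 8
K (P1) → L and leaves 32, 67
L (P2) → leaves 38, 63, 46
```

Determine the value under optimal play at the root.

D (P2): min(90, 47, 19) = 19
E (P2): min(1, 89, 86) = 1
F (P2): min(97, 89, 30) = 30
C (P1): max(19, 1, 30) = 30
H (P2): min(45, 15, 62) = 15
I (P2): min(14, 15, 50) = 14
J (P2): min(23, 96, 8) = 8
G (P1): max(15, 14, 8) = 15
L (P2): min(38, 63, 46) = 38
K (P1): max(38, 32, 67) = 67
B (P2): min(30, 15, 67) = 15
Root (P1): max(15, 33, 67) = 67

67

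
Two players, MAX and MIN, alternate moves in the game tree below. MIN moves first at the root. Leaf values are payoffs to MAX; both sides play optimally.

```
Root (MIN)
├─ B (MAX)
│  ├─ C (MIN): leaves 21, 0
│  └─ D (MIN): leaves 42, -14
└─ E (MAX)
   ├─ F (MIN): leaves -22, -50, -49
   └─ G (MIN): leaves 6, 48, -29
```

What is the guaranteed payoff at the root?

C (MIN): min(21, 0) = 0
D (MIN): min(42, -14) = -14
B (MAX): max(0, -14) = 0
F (MIN): min(-22, -50, -49) = -50
G (MIN): min(6, 48, -29) = -29
E (MAX): max(-50, -29) = -29
Root (MIN): min(0, -29) = -29

-29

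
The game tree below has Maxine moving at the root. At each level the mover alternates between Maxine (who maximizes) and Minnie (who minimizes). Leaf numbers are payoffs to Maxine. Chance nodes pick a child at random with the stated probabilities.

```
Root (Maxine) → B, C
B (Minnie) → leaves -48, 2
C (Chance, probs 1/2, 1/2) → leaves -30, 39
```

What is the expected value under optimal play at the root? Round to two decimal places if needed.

4.5

B (Minnie): min(-48, 2) = -48
C (Chance): 1/2·-30 + 1/2·39 = 4.5
Root (Maxine): max(-48, 4.5) = 4.5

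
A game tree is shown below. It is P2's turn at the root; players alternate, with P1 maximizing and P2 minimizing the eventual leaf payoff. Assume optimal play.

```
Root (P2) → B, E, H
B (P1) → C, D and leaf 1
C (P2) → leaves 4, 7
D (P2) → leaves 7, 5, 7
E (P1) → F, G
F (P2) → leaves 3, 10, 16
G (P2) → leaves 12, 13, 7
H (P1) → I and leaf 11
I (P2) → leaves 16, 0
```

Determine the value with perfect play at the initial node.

5

C (P2): min(4, 7) = 4
D (P2): min(7, 5, 7) = 5
B (P1): max(4, 5, 1) = 5
F (P2): min(3, 10, 16) = 3
G (P2): min(12, 13, 7) = 7
E (P1): max(3, 7) = 7
I (P2): min(16, 0) = 0
H (P1): max(0, 11) = 11
Root (P2): min(5, 7, 11) = 5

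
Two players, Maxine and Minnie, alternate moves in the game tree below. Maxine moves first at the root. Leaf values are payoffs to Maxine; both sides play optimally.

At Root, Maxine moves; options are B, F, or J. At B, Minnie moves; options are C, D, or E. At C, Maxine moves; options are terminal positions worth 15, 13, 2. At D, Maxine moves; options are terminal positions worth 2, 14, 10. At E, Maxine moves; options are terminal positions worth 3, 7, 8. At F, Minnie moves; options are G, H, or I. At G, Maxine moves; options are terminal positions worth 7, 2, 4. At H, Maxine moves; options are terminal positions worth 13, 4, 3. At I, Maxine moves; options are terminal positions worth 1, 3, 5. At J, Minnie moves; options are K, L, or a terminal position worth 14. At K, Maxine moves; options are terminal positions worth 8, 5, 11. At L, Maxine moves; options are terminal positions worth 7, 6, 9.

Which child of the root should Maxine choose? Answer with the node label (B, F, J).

C (Maxine): max(15, 13, 2) = 15
D (Maxine): max(2, 14, 10) = 14
E (Maxine): max(3, 7, 8) = 8
B (Minnie): min(15, 14, 8) = 8
G (Maxine): max(7, 2, 4) = 7
H (Maxine): max(13, 4, 3) = 13
I (Maxine): max(1, 3, 5) = 5
F (Minnie): min(7, 13, 5) = 5
K (Maxine): max(8, 5, 11) = 11
L (Maxine): max(7, 6, 9) = 9
J (Minnie): min(11, 9, 14) = 9
Root (Maxine): max(8, 5, 9) = 9
Maxine picks the child with the highest value: J (value 9).

J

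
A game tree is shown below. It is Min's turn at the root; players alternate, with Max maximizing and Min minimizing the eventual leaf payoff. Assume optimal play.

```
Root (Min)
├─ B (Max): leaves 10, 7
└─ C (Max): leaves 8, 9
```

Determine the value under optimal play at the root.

B (Max): max(10, 7) = 10
C (Max): max(8, 9) = 9
Root (Min): min(10, 9) = 9

9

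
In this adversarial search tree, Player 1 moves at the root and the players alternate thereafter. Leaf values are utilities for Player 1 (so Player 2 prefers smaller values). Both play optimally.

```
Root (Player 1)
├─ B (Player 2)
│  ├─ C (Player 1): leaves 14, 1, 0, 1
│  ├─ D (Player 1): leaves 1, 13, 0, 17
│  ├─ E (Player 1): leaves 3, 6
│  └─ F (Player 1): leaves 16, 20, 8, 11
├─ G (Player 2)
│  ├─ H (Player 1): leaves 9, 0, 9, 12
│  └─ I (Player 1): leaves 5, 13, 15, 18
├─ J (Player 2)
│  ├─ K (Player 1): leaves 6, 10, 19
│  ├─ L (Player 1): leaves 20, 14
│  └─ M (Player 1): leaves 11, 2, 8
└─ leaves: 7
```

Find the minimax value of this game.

C (Player 1): max(14, 1, 0, 1) = 14
D (Player 1): max(1, 13, 0, 17) = 17
E (Player 1): max(3, 6) = 6
F (Player 1): max(16, 20, 8, 11) = 20
B (Player 2): min(14, 17, 6, 20) = 6
H (Player 1): max(9, 0, 9, 12) = 12
I (Player 1): max(5, 13, 15, 18) = 18
G (Player 2): min(12, 18) = 12
K (Player 1): max(6, 10, 19) = 19
L (Player 1): max(20, 14) = 20
M (Player 1): max(11, 2, 8) = 11
J (Player 2): min(19, 20, 11) = 11
Root (Player 1): max(6, 12, 11, 7) = 12

12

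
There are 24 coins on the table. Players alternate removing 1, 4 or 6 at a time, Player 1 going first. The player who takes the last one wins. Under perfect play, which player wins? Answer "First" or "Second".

First

Mark each pile size as W (mover wins) or L (mover loses):
i:   0  1  2  3  4  5  6  7  8  9 10 11 12 13 14 15 16 17 18 19 20 21 22 23 24
     L  W  L  W  W  L  W  L  W  W  L  W  L  W  W  L  W  L  W  W  L  W  L  W  W
Position 24 is W, so the first player wins.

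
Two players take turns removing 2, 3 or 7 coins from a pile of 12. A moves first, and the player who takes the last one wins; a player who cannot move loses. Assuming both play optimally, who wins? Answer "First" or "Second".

Mark each pile size as W (mover wins) or L (mover loses):
i:   0  1  2  3  4  5  6  7  8  9 10 11 12
     L  L  W  W  W  L  L  W  W  W  L  L  W
Position 12 is W, so the first player wins.

First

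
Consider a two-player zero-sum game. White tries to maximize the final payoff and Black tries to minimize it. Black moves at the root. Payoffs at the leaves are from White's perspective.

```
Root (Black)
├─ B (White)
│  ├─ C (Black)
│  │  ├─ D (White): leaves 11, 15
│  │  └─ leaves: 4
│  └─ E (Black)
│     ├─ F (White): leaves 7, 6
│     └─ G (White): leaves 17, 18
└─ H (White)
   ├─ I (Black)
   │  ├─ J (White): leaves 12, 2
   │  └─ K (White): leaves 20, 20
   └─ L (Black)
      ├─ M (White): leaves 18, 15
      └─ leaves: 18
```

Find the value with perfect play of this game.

7

D (White): max(11, 15) = 15
C (Black): min(15, 4) = 4
F (White): max(7, 6) = 7
G (White): max(17, 18) = 18
E (Black): min(7, 18) = 7
B (White): max(4, 7) = 7
J (White): max(12, 2) = 12
K (White): max(20, 20) = 20
I (Black): min(12, 20) = 12
M (White): max(18, 15) = 18
L (Black): min(18, 18) = 18
H (White): max(12, 18) = 18
Root (Black): min(7, 18) = 7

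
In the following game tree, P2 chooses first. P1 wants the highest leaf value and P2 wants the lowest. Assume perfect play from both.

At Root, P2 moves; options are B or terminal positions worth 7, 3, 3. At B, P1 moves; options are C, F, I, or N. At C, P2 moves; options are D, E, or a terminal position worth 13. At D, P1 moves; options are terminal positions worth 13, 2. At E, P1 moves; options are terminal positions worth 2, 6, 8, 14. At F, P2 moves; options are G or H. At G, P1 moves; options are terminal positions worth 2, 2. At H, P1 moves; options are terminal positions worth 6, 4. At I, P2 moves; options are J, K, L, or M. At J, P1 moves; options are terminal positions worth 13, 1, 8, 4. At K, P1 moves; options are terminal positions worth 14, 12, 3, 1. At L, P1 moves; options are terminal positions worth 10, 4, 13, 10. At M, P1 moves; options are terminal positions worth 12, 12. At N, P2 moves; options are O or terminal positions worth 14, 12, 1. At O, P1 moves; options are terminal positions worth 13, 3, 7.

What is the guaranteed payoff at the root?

3

D (P1): max(13, 2) = 13
E (P1): max(2, 6, 8, 14) = 14
C (P2): min(13, 14, 13) = 13
G (P1): max(2, 2) = 2
H (P1): max(6, 4) = 6
F (P2): min(2, 6) = 2
J (P1): max(13, 1, 8, 4) = 13
K (P1): max(14, 12, 3, 1) = 14
L (P1): max(10, 4, 13, 10) = 13
M (P1): max(12, 12) = 12
I (P2): min(13, 14, 13, 12) = 12
O (P1): max(13, 3, 7) = 13
N (P2): min(13, 14, 12, 1) = 1
B (P1): max(13, 2, 12, 1) = 13
Root (P2): min(13, 7, 3, 3) = 3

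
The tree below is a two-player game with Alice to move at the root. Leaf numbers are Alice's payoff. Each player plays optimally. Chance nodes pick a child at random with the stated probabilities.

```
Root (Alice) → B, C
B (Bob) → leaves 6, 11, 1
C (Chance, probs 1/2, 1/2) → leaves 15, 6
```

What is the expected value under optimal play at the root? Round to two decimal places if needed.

10.5

B (Bob): min(6, 11, 1) = 1
C (Chance): 1/2·15 + 1/2·6 = 10.5
Root (Alice): max(1, 10.5) = 10.5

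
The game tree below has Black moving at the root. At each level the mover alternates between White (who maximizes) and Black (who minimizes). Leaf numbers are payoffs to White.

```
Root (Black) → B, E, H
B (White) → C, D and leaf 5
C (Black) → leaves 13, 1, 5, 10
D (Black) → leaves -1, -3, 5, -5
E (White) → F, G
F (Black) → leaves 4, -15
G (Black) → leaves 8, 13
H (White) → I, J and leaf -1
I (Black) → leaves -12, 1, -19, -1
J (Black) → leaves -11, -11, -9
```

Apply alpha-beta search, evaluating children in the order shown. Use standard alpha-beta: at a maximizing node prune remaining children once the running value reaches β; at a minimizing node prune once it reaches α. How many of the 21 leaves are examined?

C [α=-∞,β=+∞]: v=1
D [α=1,β=+∞]: v=-1 after child 1 ≤ α → α-cutoff, skip 3
B [α=-∞,β=+∞]: v=5
F [α=-∞,β=5]: v=-15
G [α=-15,β=5]: v=8
E [α=-∞,β=5]: v=8
I [α=-∞,β=5]: v=-19
J [α=-19,β=5]: v=-11
H [α=-∞,β=5]: v=-1
Root [α=-∞,β=+∞]: v=-1
Leaves evaluated: 18 of 21.

18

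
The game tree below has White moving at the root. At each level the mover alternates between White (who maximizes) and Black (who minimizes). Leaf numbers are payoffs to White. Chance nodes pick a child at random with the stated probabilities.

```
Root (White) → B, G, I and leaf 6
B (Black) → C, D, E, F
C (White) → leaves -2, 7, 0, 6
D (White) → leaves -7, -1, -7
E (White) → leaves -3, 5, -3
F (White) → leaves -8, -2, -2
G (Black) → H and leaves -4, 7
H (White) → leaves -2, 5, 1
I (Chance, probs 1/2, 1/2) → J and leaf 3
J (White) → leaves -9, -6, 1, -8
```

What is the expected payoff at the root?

C (White): max(-2, 7, 0, 6) = 7
D (White): max(-7, -1, -7) = -1
E (White): max(-3, 5, -3) = 5
F (White): max(-8, -2, -2) = -2
B (Black): min(7, -1, 5, -2) = -2
H (White): max(-2, 5, 1) = 5
G (Black): min(5, -4, 7) = -4
J (White): max(-9, -6, 1, -8) = 1
I (Chance): 1/2·1 + 1/2·3 = 2
Root (White): max(-2, -4, 2, 6) = 6

6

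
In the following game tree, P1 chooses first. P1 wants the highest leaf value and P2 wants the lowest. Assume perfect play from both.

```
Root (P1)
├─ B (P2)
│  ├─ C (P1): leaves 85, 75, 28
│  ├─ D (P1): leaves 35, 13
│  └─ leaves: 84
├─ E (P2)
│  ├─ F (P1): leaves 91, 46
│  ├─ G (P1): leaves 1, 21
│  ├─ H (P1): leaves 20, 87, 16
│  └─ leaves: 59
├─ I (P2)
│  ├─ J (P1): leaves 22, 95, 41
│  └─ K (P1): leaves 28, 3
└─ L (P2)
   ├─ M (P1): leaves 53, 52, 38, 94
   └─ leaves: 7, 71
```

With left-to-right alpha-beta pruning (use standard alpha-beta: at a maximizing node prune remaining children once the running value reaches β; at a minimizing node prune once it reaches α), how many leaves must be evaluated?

20

C [α=-∞,β=+∞]: v=85
D [α=-∞,β=85]: v=35
B [α=-∞,β=+∞]: v=35
F [α=35,β=+∞]: v=91
G [α=35,β=91]: v=21
E [α=35,β=+∞]: v=21 after child 2 ≤ α → α-cutoff, skip 2
J [α=35,β=+∞]: v=95
K [α=35,β=95]: v=28
I [α=35,β=+∞]: v=28
M [α=35,β=+∞]: v=94
L [α=35,β=+∞]: v=7 after child 2 ≤ α → α-cutoff, skip 1
Root [α=-∞,β=+∞]: v=35
Leaves evaluated: 20 of 25.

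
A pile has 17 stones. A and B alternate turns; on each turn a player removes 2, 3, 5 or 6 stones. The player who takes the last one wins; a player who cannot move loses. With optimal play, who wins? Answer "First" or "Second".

Second

Compute winning (W) and losing (L) positions by backward induction:
i:   0  1  2  3  4  5  6  7  8  9 10 11 12 13 14 15 16 17
     L  L  W  W  W  W  W  W  L  L  W  W  W  W  W  W  L  L
Position 17 is L, so the second player wins.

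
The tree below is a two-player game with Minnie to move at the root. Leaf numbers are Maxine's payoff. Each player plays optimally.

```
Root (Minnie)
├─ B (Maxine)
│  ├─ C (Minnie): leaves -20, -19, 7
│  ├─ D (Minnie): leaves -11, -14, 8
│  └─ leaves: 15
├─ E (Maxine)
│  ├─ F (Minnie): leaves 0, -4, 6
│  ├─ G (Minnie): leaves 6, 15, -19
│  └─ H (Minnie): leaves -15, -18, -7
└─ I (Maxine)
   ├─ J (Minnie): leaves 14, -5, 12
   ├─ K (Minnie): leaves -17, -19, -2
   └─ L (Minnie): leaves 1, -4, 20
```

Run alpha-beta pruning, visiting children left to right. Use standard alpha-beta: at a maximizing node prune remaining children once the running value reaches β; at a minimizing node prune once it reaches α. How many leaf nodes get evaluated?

21

C [α=-∞,β=+∞]: v=-20
D [α=-20,β=+∞]: v=-14
B [α=-∞,β=+∞]: v=15
F [α=-∞,β=15]: v=-4
G [α=-4,β=15]: v=-19
H [α=-4,β=15]: v=-15 after child 1 ≤ α → α-cutoff, skip 2
E [α=-∞,β=15]: v=-4
J [α=-∞,β=-4]: v=-5
K [α=-5,β=-4]: v=-17 after child 1 ≤ α → α-cutoff, skip 2
L [α=-5,β=-4]: v=-4
I [α=-∞,β=-4]: v=-4
Root [α=-∞,β=+∞]: v=-4
Leaves evaluated: 21 of 25.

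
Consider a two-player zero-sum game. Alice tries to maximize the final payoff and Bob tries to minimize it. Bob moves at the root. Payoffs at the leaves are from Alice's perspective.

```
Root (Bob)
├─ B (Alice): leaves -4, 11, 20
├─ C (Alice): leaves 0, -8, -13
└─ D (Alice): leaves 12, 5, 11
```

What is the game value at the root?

B (Alice): max(-4, 11, 20) = 20
C (Alice): max(0, -8, -13) = 0
D (Alice): max(12, 5, 11) = 12
Root (Bob): min(20, 0, 12) = 0

0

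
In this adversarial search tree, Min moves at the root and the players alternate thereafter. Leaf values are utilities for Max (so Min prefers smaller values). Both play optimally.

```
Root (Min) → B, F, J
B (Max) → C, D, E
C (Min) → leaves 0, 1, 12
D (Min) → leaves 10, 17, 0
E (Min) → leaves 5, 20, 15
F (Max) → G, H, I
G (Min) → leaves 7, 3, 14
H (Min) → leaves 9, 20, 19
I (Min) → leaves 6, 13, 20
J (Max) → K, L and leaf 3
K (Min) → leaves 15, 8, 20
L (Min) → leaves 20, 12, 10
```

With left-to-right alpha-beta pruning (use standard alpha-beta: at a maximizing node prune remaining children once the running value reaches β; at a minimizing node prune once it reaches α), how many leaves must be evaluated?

18

C [α=-∞,β=+∞]: v=0
D [α=0,β=+∞]: v=0
E [α=0,β=+∞]: v=5
B [α=-∞,β=+∞]: v=5
G [α=-∞,β=5]: v=3
H [α=3,β=5]: v=9
F [α=-∞,β=5]: v=9 after child 2 ≥ β → β-cutoff, skip 1
K [α=-∞,β=5]: v=8
J [α=-∞,β=5]: v=8 after child 1 ≥ β → β-cutoff, skip 2
Root [α=-∞,β=+∞]: v=5
Leaves evaluated: 18 of 25.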